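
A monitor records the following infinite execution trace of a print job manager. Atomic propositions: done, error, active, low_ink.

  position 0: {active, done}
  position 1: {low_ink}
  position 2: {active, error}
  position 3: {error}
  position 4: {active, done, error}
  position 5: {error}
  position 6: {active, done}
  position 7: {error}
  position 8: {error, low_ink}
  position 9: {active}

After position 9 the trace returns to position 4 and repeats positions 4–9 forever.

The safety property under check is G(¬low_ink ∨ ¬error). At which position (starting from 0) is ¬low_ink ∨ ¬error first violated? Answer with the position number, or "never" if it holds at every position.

8

Check ¬low_ink ∨ ¬error at each position in order: 0 ✓, 1 ✓, 2 ✓, 3 ✓, 4 ✓, 5 ✓, 6 ✓, 7 ✓.
At position 8 the labels are {error, low_ink}, so ¬low_ink ∨ ¬error is false there. This is the first violation.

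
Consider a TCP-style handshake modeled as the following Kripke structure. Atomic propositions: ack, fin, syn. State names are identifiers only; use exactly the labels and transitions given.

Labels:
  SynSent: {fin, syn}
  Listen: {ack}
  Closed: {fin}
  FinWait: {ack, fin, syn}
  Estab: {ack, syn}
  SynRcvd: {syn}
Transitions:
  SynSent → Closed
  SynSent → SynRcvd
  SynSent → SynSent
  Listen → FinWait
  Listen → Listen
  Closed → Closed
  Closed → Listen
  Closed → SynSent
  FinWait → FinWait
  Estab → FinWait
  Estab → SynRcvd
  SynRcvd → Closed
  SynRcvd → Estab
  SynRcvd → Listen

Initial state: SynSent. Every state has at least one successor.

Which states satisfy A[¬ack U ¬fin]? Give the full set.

States satisfying ¬ack: {SynSent, Closed, SynRcvd}.
States satisfying ¬fin: {Listen, Estab, SynRcvd}.
States satisfying A[¬ack U ¬fin]: {Listen, Estab, SynRcvd}.

{Listen, Estab, SynRcvd}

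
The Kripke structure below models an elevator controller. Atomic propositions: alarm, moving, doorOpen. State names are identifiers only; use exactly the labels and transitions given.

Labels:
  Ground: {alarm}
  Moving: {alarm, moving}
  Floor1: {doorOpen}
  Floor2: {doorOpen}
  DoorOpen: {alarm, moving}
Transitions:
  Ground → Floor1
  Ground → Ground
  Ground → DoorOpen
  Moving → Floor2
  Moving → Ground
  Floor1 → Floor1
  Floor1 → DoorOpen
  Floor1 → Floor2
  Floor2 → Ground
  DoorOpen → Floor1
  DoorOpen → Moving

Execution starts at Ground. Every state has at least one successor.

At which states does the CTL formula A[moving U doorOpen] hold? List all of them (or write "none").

States satisfying moving: {Moving, DoorOpen}.
States satisfying doorOpen: {Floor1, Floor2}.
States satisfying A[moving U doorOpen]: {Floor1, Floor2}.

{Floor1, Floor2}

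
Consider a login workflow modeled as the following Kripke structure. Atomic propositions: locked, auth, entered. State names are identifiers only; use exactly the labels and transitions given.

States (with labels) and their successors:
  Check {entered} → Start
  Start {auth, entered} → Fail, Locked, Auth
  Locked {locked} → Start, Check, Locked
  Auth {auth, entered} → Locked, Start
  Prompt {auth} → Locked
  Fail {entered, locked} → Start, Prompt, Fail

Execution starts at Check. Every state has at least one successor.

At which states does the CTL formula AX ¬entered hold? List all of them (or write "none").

States satisfying ¬entered: {Locked, Prompt}.
States satisfying AX ¬entered: {Prompt}.

{Prompt}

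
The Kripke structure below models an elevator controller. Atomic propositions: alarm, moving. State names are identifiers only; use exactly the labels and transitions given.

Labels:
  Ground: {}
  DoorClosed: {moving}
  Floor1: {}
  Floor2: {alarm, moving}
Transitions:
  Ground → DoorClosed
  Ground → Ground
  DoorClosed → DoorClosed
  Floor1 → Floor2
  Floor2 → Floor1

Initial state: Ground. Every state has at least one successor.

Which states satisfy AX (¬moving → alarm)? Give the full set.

States satisfying ¬moving → alarm: {DoorClosed, Floor2}.
States satisfying AX (¬moving → alarm): {DoorClosed, Floor1}.

{DoorClosed, Floor1}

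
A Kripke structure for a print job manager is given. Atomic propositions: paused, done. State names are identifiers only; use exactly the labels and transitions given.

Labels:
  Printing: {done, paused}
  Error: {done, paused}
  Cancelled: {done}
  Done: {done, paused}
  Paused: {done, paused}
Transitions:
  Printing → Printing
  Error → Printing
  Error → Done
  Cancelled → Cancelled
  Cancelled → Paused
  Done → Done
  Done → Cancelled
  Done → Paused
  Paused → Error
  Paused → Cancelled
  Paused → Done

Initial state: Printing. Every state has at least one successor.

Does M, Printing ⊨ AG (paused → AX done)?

States satisfying paused → AX done: {Printing, Error, Cancelled, Done, Paused}.
States satisfying AG (paused → AX done): {Printing, Error, Cancelled, Done, Paused}.
Every state reachable from Printing satisfies paused → AX done.
Printing ∈ Sat(AG (paused → AX done)).

Holds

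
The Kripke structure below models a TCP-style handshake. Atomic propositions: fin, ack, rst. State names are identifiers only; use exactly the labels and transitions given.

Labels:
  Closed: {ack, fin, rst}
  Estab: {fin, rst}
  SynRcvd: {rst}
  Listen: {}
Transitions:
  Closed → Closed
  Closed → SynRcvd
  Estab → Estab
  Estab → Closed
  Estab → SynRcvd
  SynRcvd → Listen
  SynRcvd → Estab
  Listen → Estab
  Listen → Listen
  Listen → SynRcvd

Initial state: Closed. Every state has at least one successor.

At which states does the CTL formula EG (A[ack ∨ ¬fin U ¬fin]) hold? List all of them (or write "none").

{SynRcvd, Listen}

States satisfying A[ack ∨ ¬fin U ¬fin]: {SynRcvd, Listen}.
States satisfying EG (A[ack ∨ ¬fin U ¬fin]): {SynRcvd, Listen}.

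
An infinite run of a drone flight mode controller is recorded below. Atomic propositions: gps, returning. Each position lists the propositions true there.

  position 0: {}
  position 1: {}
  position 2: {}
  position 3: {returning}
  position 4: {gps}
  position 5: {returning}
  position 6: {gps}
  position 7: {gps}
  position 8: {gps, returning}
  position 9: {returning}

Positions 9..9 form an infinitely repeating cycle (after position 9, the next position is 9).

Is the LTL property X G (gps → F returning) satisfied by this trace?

The position after 0 is 1; G (gps → F returning) is true there.

Yes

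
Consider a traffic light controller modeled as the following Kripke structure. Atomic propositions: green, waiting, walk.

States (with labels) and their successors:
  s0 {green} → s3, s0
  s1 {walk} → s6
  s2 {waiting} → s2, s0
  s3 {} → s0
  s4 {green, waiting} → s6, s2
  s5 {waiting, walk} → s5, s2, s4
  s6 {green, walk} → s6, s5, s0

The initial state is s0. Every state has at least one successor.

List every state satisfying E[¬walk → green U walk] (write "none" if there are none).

States satisfying ¬walk → green: {s0, s1, s4, s5, s6}.
States satisfying walk: {s1, s5, s6}.
States satisfying E[¬walk → green U walk]: {s1, s4, s5, s6}.

{s1, s4, s5, s6}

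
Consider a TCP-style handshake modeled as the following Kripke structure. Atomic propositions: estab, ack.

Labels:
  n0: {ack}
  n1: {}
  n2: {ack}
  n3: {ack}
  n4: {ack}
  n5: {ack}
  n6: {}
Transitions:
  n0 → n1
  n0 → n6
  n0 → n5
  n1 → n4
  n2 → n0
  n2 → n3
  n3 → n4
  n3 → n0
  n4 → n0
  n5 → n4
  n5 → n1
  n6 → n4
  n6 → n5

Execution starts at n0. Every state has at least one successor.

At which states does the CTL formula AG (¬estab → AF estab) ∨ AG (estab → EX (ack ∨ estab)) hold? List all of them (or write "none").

{n0, n1, n2, n3, n4, n5, n6}

States satisfying ¬estab → AF estab: ∅.
States satisfying AG (¬estab → AF estab): ∅.
States satisfying estab → EX (ack ∨ estab): {n0, n1, n2, n3, n4, n5, n6}.
States satisfying AG (estab → EX (ack ∨ estab)): {n0, n1, n2, n3, n4, n5, n6}.
States satisfying AG (¬estab → AF estab) ∨ AG (estab → EX (ack ∨ estab)): {n0, n1, n2, n3, n4, n5, n6}.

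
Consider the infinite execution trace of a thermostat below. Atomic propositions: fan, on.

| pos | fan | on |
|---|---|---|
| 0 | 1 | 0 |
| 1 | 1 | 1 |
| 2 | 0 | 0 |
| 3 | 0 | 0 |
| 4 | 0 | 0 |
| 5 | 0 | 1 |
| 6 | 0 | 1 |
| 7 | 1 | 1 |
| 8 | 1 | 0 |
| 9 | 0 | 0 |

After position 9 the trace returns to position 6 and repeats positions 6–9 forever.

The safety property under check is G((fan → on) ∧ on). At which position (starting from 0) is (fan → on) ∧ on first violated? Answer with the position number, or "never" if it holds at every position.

At position 0 the labels are {fan}, so (fan → on) ∧ on is false there. This is the first violation.

0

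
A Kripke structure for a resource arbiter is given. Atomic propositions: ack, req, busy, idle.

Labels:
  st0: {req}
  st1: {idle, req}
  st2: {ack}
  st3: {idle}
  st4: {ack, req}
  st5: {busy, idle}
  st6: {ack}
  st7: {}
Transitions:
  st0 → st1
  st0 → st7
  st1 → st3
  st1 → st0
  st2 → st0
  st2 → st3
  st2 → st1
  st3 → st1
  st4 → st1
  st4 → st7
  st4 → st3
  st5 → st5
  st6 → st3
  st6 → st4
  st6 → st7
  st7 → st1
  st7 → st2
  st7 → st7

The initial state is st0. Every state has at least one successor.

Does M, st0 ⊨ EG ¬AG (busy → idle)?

Does not hold

States satisfying ¬AG (busy → idle): ∅.
States satisfying EG ¬AG (busy → idle): ∅.
No suitable path/successor from st0 witnesses the formula.
st0 ∉ Sat(EG ¬AG (busy → idle)).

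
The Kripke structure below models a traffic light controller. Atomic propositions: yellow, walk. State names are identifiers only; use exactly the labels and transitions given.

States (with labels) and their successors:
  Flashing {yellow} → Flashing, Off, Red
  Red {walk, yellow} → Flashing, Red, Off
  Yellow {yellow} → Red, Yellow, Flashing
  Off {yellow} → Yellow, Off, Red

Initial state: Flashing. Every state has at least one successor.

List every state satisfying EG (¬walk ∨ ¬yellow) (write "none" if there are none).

{Flashing, Yellow, Off}

States satisfying ¬walk ∨ ¬yellow: {Flashing, Yellow, Off}.
States satisfying EG (¬walk ∨ ¬yellow): {Flashing, Yellow, Off}.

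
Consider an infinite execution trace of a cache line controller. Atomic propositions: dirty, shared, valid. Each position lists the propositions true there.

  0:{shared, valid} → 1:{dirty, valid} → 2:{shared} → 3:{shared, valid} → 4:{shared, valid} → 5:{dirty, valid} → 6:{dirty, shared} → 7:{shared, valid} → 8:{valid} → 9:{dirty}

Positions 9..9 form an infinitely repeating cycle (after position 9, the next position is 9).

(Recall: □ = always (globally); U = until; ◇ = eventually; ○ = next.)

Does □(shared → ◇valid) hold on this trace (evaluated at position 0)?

Satisfied

shared → ◇valid holds at every position 0..9, and those are all positions ever visited, so □(shared → ◇valid) holds.
Positions where shared holds: 0, 2, 3, 4, 6, 7.
Check ◇valid at each: 0→ok, 2→ok, 3→ok, 4→ok, 6→ok, 7→ok.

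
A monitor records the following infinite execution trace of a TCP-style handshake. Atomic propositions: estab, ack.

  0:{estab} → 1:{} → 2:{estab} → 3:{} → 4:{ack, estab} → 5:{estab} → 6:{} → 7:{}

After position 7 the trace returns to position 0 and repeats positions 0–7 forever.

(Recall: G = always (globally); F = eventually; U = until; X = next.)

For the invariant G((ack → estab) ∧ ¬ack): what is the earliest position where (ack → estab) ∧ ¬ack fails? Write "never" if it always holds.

Check (ack → estab) ∧ ¬ack at each position in order: 0 ✓, 1 ✓, 2 ✓, 3 ✓.
At position 4 the labels are {ack, estab}, so (ack → estab) ∧ ¬ack is false there. This is the first violation.

4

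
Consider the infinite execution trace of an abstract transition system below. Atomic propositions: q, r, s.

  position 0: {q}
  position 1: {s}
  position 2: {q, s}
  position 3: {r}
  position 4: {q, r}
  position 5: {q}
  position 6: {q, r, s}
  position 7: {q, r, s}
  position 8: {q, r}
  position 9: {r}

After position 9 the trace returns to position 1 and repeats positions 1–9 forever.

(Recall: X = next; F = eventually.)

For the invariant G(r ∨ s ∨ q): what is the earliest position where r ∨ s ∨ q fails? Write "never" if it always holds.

never

r ∨ s ∨ q holds at every position 0..9, and those are all the positions the trace ever visits, so the invariant G(r ∨ s ∨ q) is never violated.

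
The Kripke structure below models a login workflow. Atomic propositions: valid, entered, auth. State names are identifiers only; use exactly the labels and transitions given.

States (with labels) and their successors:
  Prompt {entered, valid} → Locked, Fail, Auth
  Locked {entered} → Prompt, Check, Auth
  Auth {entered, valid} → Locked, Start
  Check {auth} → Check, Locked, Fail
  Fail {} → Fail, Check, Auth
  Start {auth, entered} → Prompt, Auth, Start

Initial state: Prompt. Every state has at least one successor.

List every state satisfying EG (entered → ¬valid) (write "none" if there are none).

{Locked, Check, Fail, Start}

States satisfying entered → ¬valid: {Locked, Check, Fail, Start}.
States satisfying EG (entered → ¬valid): {Locked, Check, Fail, Start}.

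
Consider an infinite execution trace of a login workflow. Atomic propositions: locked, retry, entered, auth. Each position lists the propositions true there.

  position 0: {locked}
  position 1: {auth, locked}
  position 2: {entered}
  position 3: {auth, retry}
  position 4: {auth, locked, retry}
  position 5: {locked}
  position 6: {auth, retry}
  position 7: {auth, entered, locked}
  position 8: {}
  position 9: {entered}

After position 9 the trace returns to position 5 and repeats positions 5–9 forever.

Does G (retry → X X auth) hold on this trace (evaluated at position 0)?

No

retry → X X auth must hold at every position from 0 onward. It fails at position 3, so G (retry → X X auth) is false.
Positions where retry holds: 3, 4, 6.
Check X X auth at each: 3→fails, 4→ok, 6→fails.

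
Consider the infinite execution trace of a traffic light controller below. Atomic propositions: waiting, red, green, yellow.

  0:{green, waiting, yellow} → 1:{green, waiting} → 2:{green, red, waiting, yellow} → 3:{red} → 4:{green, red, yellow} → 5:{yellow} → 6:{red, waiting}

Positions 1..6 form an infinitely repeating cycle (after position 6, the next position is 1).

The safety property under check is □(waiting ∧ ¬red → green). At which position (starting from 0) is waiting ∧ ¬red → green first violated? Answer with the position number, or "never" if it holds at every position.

waiting ∧ ¬red → green holds at every position 0..6, and those are all the positions the trace ever visits, so the invariant □(waiting ∧ ¬red → green) is never violated.

never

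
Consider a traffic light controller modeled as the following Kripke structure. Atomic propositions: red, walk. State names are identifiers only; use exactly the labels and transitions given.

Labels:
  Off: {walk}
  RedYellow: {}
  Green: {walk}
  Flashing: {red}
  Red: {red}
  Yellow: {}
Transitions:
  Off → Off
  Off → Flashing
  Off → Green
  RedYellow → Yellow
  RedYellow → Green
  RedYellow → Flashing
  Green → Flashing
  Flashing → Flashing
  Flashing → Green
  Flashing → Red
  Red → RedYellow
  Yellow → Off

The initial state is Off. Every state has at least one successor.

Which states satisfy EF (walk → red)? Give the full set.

States satisfying walk → red: {RedYellow, Flashing, Red, Yellow}.
States satisfying EF (walk → red): {Off, RedYellow, Green, Flashing, Red, Yellow}.

{Off, RedYellow, Green, Flashing, Red, Yellow}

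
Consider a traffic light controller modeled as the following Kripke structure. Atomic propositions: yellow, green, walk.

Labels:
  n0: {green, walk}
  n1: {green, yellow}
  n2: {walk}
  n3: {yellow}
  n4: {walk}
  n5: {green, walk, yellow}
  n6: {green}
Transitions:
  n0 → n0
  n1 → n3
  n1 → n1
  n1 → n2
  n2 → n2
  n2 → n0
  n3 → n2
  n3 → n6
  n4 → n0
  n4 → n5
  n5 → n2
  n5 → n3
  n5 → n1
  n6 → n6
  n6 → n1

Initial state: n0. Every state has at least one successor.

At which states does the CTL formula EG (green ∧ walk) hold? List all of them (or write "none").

{n0}

States satisfying green ∧ walk: {n0, n5}.
States satisfying EG (green ∧ walk): {n0}.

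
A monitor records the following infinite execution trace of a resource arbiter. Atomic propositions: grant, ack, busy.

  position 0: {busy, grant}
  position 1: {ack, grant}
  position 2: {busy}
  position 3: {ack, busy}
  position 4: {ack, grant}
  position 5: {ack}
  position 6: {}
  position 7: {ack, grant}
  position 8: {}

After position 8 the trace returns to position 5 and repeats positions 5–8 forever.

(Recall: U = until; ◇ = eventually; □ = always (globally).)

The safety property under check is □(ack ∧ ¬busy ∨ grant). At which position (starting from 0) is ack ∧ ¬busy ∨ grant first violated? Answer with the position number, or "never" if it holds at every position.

2

Check ack ∧ ¬busy ∨ grant at each position in order: 0 ✓, 1 ✓.
At position 2 the labels are {busy}, so ack ∧ ¬busy ∨ grant is false there. This is the first violation.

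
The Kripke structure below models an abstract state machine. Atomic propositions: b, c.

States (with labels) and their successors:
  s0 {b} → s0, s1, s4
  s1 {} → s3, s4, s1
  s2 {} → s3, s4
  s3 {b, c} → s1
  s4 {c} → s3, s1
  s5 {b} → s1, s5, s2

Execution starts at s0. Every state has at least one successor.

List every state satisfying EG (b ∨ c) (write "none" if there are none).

{s0, s5}

States satisfying b ∨ c: {s0, s3, s4, s5}.
States satisfying EG (b ∨ c): {s0, s5}.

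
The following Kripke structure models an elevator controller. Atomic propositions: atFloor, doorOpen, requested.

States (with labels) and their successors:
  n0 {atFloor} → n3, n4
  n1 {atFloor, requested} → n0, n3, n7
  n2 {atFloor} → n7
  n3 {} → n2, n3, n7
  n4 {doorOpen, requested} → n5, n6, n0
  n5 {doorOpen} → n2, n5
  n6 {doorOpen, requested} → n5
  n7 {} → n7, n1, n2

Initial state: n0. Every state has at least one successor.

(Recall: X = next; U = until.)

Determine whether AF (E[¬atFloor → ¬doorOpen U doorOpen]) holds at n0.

Satisfied

States satisfying E[¬atFloor → ¬doorOpen U doorOpen]: {n0, n1, n2, n3, n4, n5, n6, n7}.
States satisfying AF (E[¬atFloor → ¬doorOpen U doorOpen]): {n0, n1, n2, n3, n4, n5, n6, n7}.
n0 ∈ Sat(AF (E[¬atFloor → ¬doorOpen U doorOpen])).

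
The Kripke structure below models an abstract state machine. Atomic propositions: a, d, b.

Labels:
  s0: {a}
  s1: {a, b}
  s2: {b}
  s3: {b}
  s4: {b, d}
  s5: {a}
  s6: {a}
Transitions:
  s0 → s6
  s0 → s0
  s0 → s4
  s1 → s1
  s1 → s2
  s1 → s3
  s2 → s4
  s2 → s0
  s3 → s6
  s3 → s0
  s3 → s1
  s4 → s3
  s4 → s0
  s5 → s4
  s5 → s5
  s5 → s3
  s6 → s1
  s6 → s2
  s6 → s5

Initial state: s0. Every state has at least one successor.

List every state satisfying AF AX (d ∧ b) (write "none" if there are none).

States satisfying AX (d ∧ b): ∅.
States satisfying AF AX (d ∧ b): ∅.

none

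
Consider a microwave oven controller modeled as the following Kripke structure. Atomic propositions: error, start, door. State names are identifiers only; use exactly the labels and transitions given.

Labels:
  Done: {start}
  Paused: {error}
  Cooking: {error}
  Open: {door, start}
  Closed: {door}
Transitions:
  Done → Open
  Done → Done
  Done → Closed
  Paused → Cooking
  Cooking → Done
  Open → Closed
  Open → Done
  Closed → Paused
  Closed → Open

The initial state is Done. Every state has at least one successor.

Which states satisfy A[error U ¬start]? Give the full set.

States satisfying error: {Paused, Cooking}.
States satisfying ¬start: {Paused, Cooking, Closed}.
States satisfying A[error U ¬start]: {Paused, Cooking, Closed}.

{Paused, Cooking, Closed}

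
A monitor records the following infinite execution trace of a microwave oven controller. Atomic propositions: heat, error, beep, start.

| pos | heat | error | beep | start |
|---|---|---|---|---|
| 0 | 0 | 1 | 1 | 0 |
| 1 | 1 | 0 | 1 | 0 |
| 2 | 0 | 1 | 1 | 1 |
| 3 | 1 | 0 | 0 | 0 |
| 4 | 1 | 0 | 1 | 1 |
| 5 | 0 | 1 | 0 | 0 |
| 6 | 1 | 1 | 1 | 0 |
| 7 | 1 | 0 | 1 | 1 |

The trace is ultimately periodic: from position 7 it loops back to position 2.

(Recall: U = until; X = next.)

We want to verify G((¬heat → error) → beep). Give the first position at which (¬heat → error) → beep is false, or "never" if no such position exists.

Check (¬heat → error) → beep at each position in order: 0 ✓, 1 ✓, 2 ✓.
At position 3 the labels are {heat}, so (¬heat → error) → beep is false there. This is the first violation.

3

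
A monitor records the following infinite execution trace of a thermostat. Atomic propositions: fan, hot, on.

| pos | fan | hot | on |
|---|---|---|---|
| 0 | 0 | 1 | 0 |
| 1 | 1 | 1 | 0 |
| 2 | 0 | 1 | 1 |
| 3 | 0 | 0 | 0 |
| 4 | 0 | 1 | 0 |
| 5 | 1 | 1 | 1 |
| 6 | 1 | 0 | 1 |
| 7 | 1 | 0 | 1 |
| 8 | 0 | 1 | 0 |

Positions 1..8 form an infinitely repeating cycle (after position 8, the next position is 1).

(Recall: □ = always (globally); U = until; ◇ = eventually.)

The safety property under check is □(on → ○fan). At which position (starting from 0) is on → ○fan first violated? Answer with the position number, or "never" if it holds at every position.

Check on → ○fan at each position in order: 0 ✓, 1 ✓.
At position 2 the labels are {hot, on} and the next position 3 has {}, so on → ○fan is false there. This is the first violation.

2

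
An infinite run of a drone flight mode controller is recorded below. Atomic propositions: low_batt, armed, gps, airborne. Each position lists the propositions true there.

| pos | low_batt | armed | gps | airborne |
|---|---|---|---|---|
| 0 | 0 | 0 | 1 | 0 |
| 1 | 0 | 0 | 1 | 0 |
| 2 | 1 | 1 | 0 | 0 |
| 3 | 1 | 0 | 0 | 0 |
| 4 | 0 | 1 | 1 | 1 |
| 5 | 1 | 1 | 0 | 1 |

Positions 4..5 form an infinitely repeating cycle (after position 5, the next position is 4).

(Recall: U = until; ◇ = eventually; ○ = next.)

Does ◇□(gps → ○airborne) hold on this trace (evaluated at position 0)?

□(gps → ○airborne) holds at position 2, which is reachable from 0, so ◇□(gps → ○airborne) holds.

Holds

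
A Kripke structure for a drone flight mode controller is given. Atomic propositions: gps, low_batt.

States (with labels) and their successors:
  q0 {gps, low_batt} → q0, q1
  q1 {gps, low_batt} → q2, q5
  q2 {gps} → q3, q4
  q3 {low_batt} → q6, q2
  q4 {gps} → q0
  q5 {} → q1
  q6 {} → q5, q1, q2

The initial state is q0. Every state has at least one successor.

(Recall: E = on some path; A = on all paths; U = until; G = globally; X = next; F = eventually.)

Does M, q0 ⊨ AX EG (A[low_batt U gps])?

States satisfying EG (A[low_batt U gps]): {q0, q1, q2, q4}.
States satisfying AX EG (A[low_batt U gps]): {q0, q4, q5}.
q0 ∈ Sat(AX EG (A[low_batt U gps])).

Holds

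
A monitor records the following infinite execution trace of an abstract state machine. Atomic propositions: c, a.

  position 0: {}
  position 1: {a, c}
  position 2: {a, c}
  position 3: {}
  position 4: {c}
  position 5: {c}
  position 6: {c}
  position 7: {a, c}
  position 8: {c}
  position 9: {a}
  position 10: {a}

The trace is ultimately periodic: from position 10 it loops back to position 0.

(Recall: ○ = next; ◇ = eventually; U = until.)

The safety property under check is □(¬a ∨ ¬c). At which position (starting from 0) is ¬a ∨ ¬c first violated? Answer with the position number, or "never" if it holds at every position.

Check ¬a ∨ ¬c at each position in order: 0 ✓.
At position 1 the labels are {a, c}, so ¬a ∨ ¬c is false there. This is the first violation.

1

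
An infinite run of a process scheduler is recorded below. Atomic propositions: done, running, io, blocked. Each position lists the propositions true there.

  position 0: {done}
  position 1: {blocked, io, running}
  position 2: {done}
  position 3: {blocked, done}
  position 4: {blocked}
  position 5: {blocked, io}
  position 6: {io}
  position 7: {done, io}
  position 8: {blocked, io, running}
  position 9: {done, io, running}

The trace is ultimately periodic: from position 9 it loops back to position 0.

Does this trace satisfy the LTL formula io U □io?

Does not hold

Walking from position 0: at position 0, □io has not yet held and io fails, so io U □io is false.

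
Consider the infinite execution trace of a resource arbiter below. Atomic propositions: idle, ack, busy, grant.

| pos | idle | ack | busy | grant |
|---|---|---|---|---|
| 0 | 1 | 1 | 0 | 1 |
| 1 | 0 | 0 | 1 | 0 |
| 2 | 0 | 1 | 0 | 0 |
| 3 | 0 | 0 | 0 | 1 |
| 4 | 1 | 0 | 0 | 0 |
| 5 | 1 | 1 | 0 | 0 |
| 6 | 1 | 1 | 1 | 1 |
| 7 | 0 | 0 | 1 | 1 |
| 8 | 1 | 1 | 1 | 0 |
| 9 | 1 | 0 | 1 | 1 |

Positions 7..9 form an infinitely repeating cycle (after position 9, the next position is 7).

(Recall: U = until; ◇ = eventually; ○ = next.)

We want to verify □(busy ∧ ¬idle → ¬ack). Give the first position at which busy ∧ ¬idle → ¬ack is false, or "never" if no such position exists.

never

busy ∧ ¬idle → ¬ack holds at every position 0..9, and those are all the positions the trace ever visits, so the invariant □(busy ∧ ¬idle → ¬ack) is never violated.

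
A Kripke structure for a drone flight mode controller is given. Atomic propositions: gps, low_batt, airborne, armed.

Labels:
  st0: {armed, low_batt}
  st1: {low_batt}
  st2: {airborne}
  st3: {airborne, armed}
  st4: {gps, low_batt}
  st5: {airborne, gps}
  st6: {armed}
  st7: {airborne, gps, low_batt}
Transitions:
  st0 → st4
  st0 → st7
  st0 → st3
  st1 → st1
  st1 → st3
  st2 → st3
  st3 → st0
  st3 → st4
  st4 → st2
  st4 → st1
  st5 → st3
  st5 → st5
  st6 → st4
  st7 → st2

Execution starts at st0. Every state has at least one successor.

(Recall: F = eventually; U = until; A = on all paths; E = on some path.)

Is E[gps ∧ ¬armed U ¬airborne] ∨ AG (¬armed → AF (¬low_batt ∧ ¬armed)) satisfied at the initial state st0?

Holds

States satisfying gps ∧ ¬armed: {st4, st5, st7}.
States satisfying ¬airborne: {st0, st1, st4, st6}.
States satisfying E[gps ∧ ¬armed U ¬airborne]: {st0, st1, st4, st6}.
States satisfying ¬armed → AF (¬low_batt ∧ ¬armed): {st0, st2, st3, st5, st6, st7}.
States satisfying AG (¬armed → AF (¬low_batt ∧ ¬armed)): ∅.
States satisfying E[gps ∧ ¬armed U ¬airborne] ∨ AG (¬armed → AF (¬low_batt ∧ ¬armed)): {st0, st1, st4, st6}.
st0 ∈ Sat(E[gps ∧ ¬armed U ¬airborne] ∨ AG (¬armed → AF (¬low_batt ∧ ¬armed))).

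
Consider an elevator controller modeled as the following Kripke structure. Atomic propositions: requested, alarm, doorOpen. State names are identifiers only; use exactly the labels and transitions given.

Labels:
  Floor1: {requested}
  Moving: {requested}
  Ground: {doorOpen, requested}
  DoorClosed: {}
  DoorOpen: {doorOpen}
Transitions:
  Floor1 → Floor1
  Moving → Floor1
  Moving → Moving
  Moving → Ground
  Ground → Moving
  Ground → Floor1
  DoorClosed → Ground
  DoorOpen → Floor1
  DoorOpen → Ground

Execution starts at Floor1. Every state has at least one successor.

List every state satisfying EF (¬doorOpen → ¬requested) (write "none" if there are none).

{Moving, Ground, DoorClosed, DoorOpen}

States satisfying ¬doorOpen → ¬requested: {Ground, DoorClosed, DoorOpen}.
States satisfying EF (¬doorOpen → ¬requested): {Moving, Ground, DoorClosed, DoorOpen}.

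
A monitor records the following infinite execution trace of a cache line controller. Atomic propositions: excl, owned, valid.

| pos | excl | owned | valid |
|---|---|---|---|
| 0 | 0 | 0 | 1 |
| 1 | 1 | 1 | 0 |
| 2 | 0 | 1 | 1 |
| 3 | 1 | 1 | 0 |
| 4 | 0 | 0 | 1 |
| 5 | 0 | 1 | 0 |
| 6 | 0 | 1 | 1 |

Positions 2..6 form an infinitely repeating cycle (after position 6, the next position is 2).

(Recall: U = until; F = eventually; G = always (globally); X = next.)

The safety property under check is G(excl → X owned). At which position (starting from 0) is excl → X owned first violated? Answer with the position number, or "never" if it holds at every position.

3

Check excl → X owned at each position in order: 0 ✓, 1 ✓, 2 ✓.
At position 3 the labels are {excl, owned} and the next position 4 has {valid}, so excl → X owned is false there. This is the first violation.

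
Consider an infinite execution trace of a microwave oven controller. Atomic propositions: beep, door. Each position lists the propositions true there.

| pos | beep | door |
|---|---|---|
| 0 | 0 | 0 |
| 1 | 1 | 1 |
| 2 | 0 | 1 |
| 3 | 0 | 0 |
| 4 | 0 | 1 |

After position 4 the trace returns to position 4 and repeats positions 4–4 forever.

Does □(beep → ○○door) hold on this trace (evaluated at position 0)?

beep → ○○door must hold at every position from 0 onward. It fails at position 1, so □(beep → ○○door) is false.
Positions where beep holds: 1.
Check ○○door at each: 1→fails.

Does not hold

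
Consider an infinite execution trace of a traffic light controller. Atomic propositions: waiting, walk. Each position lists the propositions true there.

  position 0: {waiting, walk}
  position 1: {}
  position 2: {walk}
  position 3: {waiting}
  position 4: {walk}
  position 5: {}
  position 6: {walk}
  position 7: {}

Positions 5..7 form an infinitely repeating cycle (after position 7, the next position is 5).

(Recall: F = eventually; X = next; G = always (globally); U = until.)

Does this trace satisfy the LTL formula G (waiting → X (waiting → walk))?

Yes

waiting → X (waiting → walk) holds at every position 0..7, and those are all positions ever visited, so G (waiting → X (waiting → walk)) holds.
Positions where waiting holds: 0, 3.
Check X (waiting → walk) at each: 0→ok, 3→ok.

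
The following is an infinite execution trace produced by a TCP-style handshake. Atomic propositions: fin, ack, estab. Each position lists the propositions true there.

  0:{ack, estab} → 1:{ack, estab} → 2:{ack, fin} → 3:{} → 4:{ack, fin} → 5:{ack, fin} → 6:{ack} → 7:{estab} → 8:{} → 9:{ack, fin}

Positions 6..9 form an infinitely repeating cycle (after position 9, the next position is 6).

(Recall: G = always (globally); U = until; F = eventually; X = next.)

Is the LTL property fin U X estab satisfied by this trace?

Satisfied

Walking from position 0: X estab first holds at position 0, and fin holds at every earlier position along the way, so fin U X estab holds.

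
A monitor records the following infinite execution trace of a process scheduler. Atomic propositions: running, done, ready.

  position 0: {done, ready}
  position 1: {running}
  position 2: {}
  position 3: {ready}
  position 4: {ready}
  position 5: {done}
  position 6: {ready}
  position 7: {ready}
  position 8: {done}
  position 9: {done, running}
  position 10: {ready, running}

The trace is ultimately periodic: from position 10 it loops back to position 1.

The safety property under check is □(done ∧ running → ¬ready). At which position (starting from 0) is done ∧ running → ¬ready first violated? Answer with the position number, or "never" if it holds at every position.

done ∧ running → ¬ready holds at every position 0..10, and those are all the positions the trace ever visits, so the invariant □(done ∧ running → ¬ready) is never violated.

never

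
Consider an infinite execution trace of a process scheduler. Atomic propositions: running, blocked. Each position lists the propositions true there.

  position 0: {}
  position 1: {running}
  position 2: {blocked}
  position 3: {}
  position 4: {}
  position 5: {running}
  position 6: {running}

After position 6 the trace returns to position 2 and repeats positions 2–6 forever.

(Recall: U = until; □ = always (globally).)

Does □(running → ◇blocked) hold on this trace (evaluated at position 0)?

Satisfied

running → ◇blocked holds at every position 0..6, and those are all positions ever visited, so □(running → ◇blocked) holds.
Positions where running holds: 1, 5, 6.
Check ◇blocked at each: 1→ok, 5→ok, 6→ok.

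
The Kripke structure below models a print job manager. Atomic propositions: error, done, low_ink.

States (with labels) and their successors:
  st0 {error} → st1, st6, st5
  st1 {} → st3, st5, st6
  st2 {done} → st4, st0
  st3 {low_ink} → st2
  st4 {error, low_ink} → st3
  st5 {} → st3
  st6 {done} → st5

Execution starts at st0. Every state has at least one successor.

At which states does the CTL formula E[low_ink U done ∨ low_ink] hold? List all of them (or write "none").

{st2, st3, st4, st6}

States satisfying low_ink: {st3, st4}.
States satisfying done ∨ low_ink: {st2, st3, st4, st6}.
States satisfying E[low_ink U done ∨ low_ink]: {st2, st3, st4, st6}.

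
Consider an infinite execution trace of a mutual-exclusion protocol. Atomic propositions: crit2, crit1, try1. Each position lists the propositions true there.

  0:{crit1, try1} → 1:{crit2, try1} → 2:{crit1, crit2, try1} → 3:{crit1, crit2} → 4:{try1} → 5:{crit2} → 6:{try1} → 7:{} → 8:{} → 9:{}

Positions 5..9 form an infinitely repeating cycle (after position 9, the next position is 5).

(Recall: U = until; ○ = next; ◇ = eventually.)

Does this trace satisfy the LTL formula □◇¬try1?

◇¬try1 holds at every position 0..9, and those are all positions ever visited, so □◇¬try1 holds.

Yes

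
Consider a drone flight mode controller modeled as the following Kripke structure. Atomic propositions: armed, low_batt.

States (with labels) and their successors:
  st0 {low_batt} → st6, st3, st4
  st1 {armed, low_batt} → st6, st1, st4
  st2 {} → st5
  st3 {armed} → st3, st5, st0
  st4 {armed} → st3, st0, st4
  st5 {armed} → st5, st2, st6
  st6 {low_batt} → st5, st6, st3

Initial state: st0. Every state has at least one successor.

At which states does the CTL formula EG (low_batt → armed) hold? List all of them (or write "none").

States satisfying low_batt → armed: {st1, st2, st3, st4, st5}.
States satisfying EG (low_batt → armed): {st1, st2, st3, st4, st5}.

{st1, st2, st3, st4, st5}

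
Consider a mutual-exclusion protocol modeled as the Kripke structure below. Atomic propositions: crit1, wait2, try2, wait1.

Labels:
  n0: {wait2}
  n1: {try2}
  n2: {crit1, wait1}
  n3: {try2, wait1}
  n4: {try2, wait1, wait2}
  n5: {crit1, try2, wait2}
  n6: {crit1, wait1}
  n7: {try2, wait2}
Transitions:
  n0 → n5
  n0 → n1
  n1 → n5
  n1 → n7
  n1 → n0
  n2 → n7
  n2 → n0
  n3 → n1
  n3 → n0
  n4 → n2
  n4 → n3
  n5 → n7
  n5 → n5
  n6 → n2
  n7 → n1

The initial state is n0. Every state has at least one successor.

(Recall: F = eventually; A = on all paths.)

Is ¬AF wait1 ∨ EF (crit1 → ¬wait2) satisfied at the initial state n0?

Holds

States satisfying wait1: {n2, n3, n4, n6}.
States satisfying AF wait1: {n2, n3, n4, n6}.
States satisfying ¬AF wait1: {n0, n1, n5, n7}.
States satisfying crit1 → ¬wait2: {n0, n1, n2, n3, n4, n6, n7}.
States satisfying EF (crit1 → ¬wait2): {n0, n1, n2, n3, n4, n5, n6, n7}.
States satisfying ¬AF wait1 ∨ EF (crit1 → ¬wait2): {n0, n1, n2, n3, n4, n5, n6, n7}.
n0 ∈ Sat(¬AF wait1 ∨ EF (crit1 → ¬wait2)).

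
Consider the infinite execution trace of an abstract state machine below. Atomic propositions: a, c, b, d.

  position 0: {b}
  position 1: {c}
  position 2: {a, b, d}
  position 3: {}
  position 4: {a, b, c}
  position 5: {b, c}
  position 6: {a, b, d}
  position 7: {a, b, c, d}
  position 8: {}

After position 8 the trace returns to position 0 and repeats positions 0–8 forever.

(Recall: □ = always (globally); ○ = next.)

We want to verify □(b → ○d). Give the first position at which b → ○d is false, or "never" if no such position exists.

0

At position 0 the labels are {b} and the next position 1 has {c}, so b → ○d is false there. This is the first violation.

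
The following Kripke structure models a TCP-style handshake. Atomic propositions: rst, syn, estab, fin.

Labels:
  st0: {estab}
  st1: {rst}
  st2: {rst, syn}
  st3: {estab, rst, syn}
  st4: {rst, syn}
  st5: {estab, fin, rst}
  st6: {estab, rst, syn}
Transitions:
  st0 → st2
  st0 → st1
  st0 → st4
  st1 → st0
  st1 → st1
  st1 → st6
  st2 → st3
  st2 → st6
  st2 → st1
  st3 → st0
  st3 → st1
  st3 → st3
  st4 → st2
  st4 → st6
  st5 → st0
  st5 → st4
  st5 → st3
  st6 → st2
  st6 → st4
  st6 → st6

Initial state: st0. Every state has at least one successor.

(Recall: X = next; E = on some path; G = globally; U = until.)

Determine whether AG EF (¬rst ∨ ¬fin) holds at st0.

Holds

States satisfying EF (¬rst ∨ ¬fin): {st0, st1, st2, st3, st4, st5, st6}.
States satisfying AG EF (¬rst ∨ ¬fin): {st0, st1, st2, st3, st4, st5, st6}.
Every state reachable from st0 satisfies EF (¬rst ∨ ¬fin).
st0 ∈ Sat(AG EF (¬rst ∨ ¬fin)).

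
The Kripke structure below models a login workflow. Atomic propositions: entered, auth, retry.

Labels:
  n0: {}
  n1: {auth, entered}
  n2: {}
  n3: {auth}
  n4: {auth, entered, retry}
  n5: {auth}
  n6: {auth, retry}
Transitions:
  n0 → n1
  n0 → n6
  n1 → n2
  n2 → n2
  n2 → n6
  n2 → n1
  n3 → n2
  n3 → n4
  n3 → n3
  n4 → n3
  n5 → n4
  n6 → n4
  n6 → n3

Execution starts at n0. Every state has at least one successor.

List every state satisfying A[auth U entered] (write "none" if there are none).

{n1, n4, n5}

States satisfying auth: {n1, n3, n4, n5, n6}.
States satisfying entered: {n1, n4}.
States satisfying A[auth U entered]: {n1, n4, n5}.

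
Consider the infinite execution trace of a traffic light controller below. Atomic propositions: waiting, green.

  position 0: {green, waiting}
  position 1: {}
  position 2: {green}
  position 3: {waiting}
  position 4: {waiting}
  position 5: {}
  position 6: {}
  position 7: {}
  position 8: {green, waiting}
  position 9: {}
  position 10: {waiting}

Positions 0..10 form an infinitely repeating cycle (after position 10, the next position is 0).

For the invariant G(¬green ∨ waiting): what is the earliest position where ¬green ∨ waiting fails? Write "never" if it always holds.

2

Check ¬green ∨ waiting at each position in order: 0 ✓, 1 ✓.
At position 2 the labels are {green}, so ¬green ∨ waiting is false there. This is the first violation.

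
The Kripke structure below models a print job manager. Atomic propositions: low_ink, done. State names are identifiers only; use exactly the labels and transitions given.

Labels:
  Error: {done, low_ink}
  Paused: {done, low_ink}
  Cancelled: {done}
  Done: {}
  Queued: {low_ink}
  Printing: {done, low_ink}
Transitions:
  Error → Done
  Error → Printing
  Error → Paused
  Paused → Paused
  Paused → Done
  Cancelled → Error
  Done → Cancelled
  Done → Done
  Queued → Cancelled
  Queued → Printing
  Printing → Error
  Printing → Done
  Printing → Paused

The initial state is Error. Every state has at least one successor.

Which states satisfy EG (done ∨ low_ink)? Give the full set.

States satisfying done ∨ low_ink: {Error, Paused, Cancelled, Queued, Printing}.
States satisfying EG (done ∨ low_ink): {Error, Paused, Cancelled, Queued, Printing}.

{Error, Paused, Cancelled, Queued, Printing}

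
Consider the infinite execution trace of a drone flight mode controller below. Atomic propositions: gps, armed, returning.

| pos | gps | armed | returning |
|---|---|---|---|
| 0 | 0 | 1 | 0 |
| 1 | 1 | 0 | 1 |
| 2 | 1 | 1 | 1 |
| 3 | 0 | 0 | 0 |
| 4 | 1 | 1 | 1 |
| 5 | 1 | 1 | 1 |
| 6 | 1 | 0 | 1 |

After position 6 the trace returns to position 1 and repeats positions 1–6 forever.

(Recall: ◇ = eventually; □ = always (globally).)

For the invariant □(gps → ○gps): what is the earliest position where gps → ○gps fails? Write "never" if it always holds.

Check gps → ○gps at each position in order: 0 ✓, 1 ✓.
At position 2 the labels are {armed, gps, returning} and the next position 3 has {}, so gps → ○gps is false there. This is the first violation.

2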